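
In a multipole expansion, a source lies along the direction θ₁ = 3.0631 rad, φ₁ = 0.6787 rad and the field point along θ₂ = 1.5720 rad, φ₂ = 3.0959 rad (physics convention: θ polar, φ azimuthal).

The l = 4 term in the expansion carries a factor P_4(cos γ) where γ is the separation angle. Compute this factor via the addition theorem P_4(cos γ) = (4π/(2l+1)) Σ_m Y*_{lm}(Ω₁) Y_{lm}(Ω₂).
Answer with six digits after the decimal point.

0.362640

Summing Y*_{l m}(θ₁,φ₁)·Y_{l m}(θ₂,φ₂) over m ∈ [−4, 4]; prefactor 4π/(2·4+1) = 1.396263:
  m=-4: Y*=-0.000015+0.000007i  Y=+0.435161+0.080432i  product -0.000007+0.000002i
  m=-3: Y*=+0.000270-0.000538i  Y=+0.001492+0.000206i  product +0.000001-0.000001i
  m=-2: Y*=+0.002595+0.011974i  Y=-0.333124-0.030528i  product -0.000499-0.004068i
  m=-1: Y*=-0.113905-0.091866i  Y=-0.001707-0.000078i  product +0.000187+0.000166i
  m=+0: Y*=+0.820408-0.000000i  Y=+0.317352+0.000000i  product +0.260358+0.000000i
  m=+1: Y*=+0.113905-0.091866i  Y=+0.001707-0.000078i  product +0.000187-0.000166i
  m=+2: Y*=+0.002595-0.011974i  Y=-0.333124+0.030528i  product -0.000499+0.004068i
  m=+3: Y*=-0.000270-0.000538i  Y=-0.001492+0.000206i  product +0.000001+0.000001i
  m=+4: Y*=-0.000015-0.000007i  Y=+0.435161-0.080432i  product -0.000007-0.000002i
Σ over m = +0.259721+0.000000i; ×(4π/9) → +0.362640+0.000000i. Real part: 0.362640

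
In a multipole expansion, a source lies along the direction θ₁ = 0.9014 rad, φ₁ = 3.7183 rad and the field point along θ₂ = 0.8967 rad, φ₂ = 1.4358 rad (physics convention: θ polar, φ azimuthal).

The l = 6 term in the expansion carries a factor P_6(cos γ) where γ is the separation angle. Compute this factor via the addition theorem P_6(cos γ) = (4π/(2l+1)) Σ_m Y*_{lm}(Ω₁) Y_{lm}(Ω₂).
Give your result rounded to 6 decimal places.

Summing Y*_{l m}(θ₁,φ₁)·Y_{l m}(θ₂,φ₂) over m ∈ [−6, 6]; prefactor 4π/(2·6+1) = 0.966644:
  m=-6: Y*=-0.106694-0.035198i  Y=-0.075749-0.079568i  product +0.005281+0.011156i
  m=-5: Y*=+0.297759-0.078591i  Y=+0.189994-0.237375i  product +0.037917-0.085612i
  m=-4: Y*=-0.293076+0.323540i  Y=+0.374619+0.224550i  product -0.182443+0.055394i
  m=-3: Y*=+0.038205-0.237759i  Y=-0.098227+0.229136i  product +0.050726+0.032109i
  m=-2: Y*=-0.084302-0.190111i  Y=+0.192301+0.053219i  product -0.006094-0.041045i
  m=-1: Y*=+0.278744+0.181315i  Y=-0.045400+0.334262i  product -0.073262+0.084942i
  m=+0: Y*=+0.121752-0.000000i  Y=+0.111549+0.000000i  product +0.013581+0.000000i
  m=+1: Y*=-0.278744+0.181315i  Y=+0.045400+0.334262i  product -0.073262-0.084942i
  m=+2: Y*=-0.084302+0.190111i  Y=+0.192301-0.053219i  product -0.006094+0.041045i
  m=+3: Y*=-0.038205-0.237759i  Y=+0.098227+0.229136i  product +0.050726-0.032109i
  m=+4: Y*=-0.293076-0.323540i  Y=+0.374619-0.224550i  product -0.182443-0.055394i
  m=+5: Y*=-0.297759-0.078591i  Y=-0.189994-0.237375i  product +0.037917+0.085612i
  m=+6: Y*=-0.106694+0.035198i  Y=-0.075749+0.079568i  product +0.005281-0.011156i
Σ over m = -0.322166+0.000000i; ×(4π/13) → -0.311420+0.000000i. Real part: -0.311420

-0.311420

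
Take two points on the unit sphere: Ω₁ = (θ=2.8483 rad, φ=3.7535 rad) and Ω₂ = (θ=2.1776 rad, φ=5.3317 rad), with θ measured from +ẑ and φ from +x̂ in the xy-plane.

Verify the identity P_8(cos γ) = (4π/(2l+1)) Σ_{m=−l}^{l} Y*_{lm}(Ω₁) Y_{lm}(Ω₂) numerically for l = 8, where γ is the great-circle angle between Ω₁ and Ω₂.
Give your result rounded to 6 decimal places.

Addition theorem: P_8(cos γ) = (4π/17) Σ_m Y*_{lm}(Ω₁) Y_{lm}(Ω₂), m = −8…8:
  m=-8: Y*=0.00000 - 0.00002j  Y=0.02563 + 0.10377j  product 0.00000 - 0.00000j
  m=-7: Y*=-0.00014 - 0.00030j  Y=-0.27592 - 0.10932j  product 0.00001 + 0.00010j
  m=-6: Y*=-0.00242 - 0.00142j  Y=0.37659 - 0.24366j  product -0.00126 + 0.00006j
  m=-5: Y*=-0.01684 + 0.00138j  Y=-0.01466 + 0.32538j  product -0.00020 - 0.00550j
  m=-4: Y*=-0.05770 + 0.04801j  Y=0.07052 + 0.05523j  product -0.00672 + 0.00020j
  m=-3: Y*=-0.06310 + 0.23256j  Y=-0.35239 + 0.10406j  product -0.00197 - 0.08852j
  m=-2: Y*=0.17606 + 0.48687j  Y=0.03358 - 0.09734j  product 0.05330 - 0.00079j
  m=-1: Y*=0.47936 + 0.33639j  Y=-0.18727 - 0.26270j  product -0.00140 - 0.18892j
  m=+0: Y*=-0.05343 + 0.00000j  Y=0.15431 + 0.00000j  product -0.00825 + 0.00000j
  m=+1: Y*=-0.47936 + 0.33639j  Y=0.18727 - 0.26270j  product -0.00140 + 0.18892j
  m=+2: Y*=0.17606 - 0.48687j  Y=0.03358 + 0.09734j  product 0.05330 + 0.00079j
  m=+3: Y*=0.06310 + 0.23256j  Y=0.35239 + 0.10406j  product -0.00197 + 0.08852j
  m=+4: Y*=-0.05770 - 0.04801j  Y=0.07052 - 0.05523j  product -0.00672 - 0.00020j
  m=+5: Y*=0.01684 + 0.00138j  Y=0.01466 + 0.32538j  product -0.00020 + 0.00550j
  m=+6: Y*=-0.00242 + 0.00142j  Y=0.37659 + 0.24366j  product -0.00126 - 0.00006j
  m=+7: Y*=0.00014 - 0.00030j  Y=0.27592 - 0.10932j  product 0.00001 - 0.00010j
  m=+8: Y*=0.00000 + 0.00002j  Y=0.02563 - 0.10377j  product 0.00000 + 0.00000j
Σ over m = 0.07529 + 0.00000j; ×(4π/17) → 0.05565 + 0.00000j. Real part: 0.055654

0.055654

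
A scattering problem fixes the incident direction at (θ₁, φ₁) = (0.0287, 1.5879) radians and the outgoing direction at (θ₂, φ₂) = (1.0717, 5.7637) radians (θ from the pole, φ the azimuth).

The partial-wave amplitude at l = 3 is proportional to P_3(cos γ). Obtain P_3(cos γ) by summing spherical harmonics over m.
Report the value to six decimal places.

-0.446070

Summing Y*_{l m}(θ₁,φ₁)·Y_{l m}(θ₂,φ₂) over m ∈ [−3, 3]; prefactor 4π/(2·3+1) = 1.795196:
  m=-3: (0.000001, -0.000010) × (0.003485, 0.282386) = (0.000003, 0.000000)  (running Σ = (0.000003, 0.000000))
  m=-2: (-0.000841, -0.000029) × (0.191228, 0.325012) = (-0.000151, -0.000279)  (running Σ = (-0.000149, -0.000279))
  m=-1: (-0.000634, 0.037052) × (0.035826, 0.020488) = (-0.000782, 0.001314)  (running Σ = (-0.000930, 0.001036))
  m=0: (0.744509, -0.000000) × (-0.331250, 0.000000) = (-0.246619, 0.000000)  (running Σ = (-0.247549, 0.001036))
  m=1: (0.000634, 0.037052) × (-0.035826, 0.020488) = (-0.000782, -0.001314)  (running Σ = (-0.248331, -0.000279))
  m=2: (-0.000841, 0.000029) × (0.191228, -0.325012) = (-0.000151, 0.000279)  (running Σ = (-0.248483, 0.000000))
  m=3: (-0.000001, -0.000010) × (-0.003485, 0.282386) = (0.000003, -0.000000)  (running Σ = (-0.248480, 0.000000))
Total Σ_m = (-0.248480, 0.000000). Multiply by 1.795196: (-0.446070, 0.000000). P_3(cos γ) = -0.446070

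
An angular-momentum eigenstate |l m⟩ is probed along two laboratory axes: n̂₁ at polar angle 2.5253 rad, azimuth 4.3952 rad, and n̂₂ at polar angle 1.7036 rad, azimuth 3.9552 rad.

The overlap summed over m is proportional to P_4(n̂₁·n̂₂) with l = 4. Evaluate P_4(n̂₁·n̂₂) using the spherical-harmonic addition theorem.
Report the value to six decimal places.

-0.422843

Expand P_4 via completeness: Σ_{m} conj(Y_{4,m}) at Ω₁ times Y_{4,m} at Ω₂ —
  term(m=-4) = (-0.003968, 0.020723)   from Y*(Ω₁)=(0.014694, -0.047161), Y(Ω₂)=(-0.424434, 0.048096)
  term(m=-3) = (0.007901, 0.030839)   from Y*(Ω₁)=(-0.160623, -0.114483), Y(Ω₂)=(-0.123364, -0.104071)
  term(m=-2) = (-0.075172, -0.090933)   from Y*(Ω₁)=(-0.329588, 0.242525), Y(Ω₂)=(0.016258, 0.287862)
  term(m=-1) = (-0.059920, -0.028209)   from Y*(Ω₁)=(0.115623, 0.352216), Y(Ω₂)=(-0.122714, 0.129840)
  term(m=+0) = (-0.040519, -0.000000)   from Y*(Ω₁)=(-0.154151, -0.000000), Y(Ω₂)=(0.262852, 0.000000)
  term(m=+1) = (-0.059920, 0.028209)   from Y*(Ω₁)=(-0.115623, 0.352216), Y(Ω₂)=(0.122714, 0.129840)
  term(m=+2) = (-0.075172, 0.090933)   from Y*(Ω₁)=(-0.329588, -0.242525), Y(Ω₂)=(0.016258, -0.287862)
  term(m=+3) = (0.007901, -0.030839)   from Y*(Ω₁)=(0.160623, -0.114483), Y(Ω₂)=(0.123364, -0.104071)
  term(m=+4) = (-0.003968, -0.020723)   from Y*(Ω₁)=(0.014694, 0.047161), Y(Ω₂)=(-0.424434, -0.048096)
Σ over m = (-0.302839, 0.000000); ×(4π/9) → (-0.422843, 0.000000). Real part: -0.422843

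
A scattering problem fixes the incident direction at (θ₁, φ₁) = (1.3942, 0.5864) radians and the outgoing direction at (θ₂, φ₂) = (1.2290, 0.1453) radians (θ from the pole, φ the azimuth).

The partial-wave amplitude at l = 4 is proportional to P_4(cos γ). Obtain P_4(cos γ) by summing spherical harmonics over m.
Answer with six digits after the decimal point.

0.193664

Addition theorem: P_4(cos γ) = (4π/9) Σ_m Y*_{lm}(Ω₁) Y_{lm}(Ω₂), m = −4…4:
  m=-4: (-0.290770, 0.296998) × (0.291432, -0.191438) = (-0.027883, 0.142219)  (running Σ = (-0.027883, 0.142219))
  m=-3: (-0.039292, 0.206080) × (0.318052, -0.148143) = (0.018032, 0.071365)  (running Σ = (-0.009851, 0.213584))
  m=-2: (-0.098504, -0.234292) × (-0.060762, 0.018172) = (0.010243, 0.012446)  (running Σ = (0.000392, 0.226030))
  m=-1: (-0.189728, -0.126046) × (-0.327217, 0.047882) = (0.068118, 0.032160)  (running Σ = (0.068509, 0.258190))
  m=0: (0.222936, -0.000000) × (0.007551, 0.000000) = (0.001683, 0.000000)  (running Σ = (0.070193, 0.258190))
  m=1: (0.189728, -0.126046) × (0.327217, 0.047882) = (0.068118, -0.032160)  (running Σ = (0.138310, 0.226030))
  m=2: (-0.098504, 0.234292) × (-0.060762, -0.018172) = (0.010243, -0.012446)  (running Σ = (0.148553, 0.213584))
  m=3: (0.039292, 0.206080) × (-0.318052, -0.148143) = (0.018032, -0.071365)  (running Σ = (0.166585, 0.142219))
  m=4: (-0.290770, -0.296998) × (0.291432, 0.191438) = (-0.027883, -0.142219)  (running Σ = (0.138702, 0.000000))
Total Σ_m = (0.138702, 0.000000). Multiply by 1.396263: (0.193664, 0.000000). P_4(cos γ) = 0.193664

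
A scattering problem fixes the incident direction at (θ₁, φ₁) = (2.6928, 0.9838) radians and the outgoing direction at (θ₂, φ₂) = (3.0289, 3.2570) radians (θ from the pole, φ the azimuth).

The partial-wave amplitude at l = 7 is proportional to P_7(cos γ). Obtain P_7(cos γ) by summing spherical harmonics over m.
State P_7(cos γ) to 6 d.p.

-0.408743

Expand P_7 via completeness: Σ_{m} conj(Y_{7,m}) at Ω₁ times Y_{7,m} at Ω₂ —
  m=-7: (0.001192, 0.000821) × (-0.000000, 0.000000) = (-0.000000, 0.000000)  (running Σ = (-0.000000, 0.000000))
  m=-6: (-0.010442, 0.004175) × (-0.000003, 0.000002) = (0.000000, -0.000000)  (running Σ = (0.000000, -0.000000))
  m=-5: (0.011056, -0.052749) × (-0.000065, 0.000043) = (0.000002, 0.000004)  (running Σ = (0.000002, 0.000004))
  m=-4: (0.124105, 0.126159) × (-0.001027, 0.000511) = (-0.000192, -0.000066)  (running Σ = (-0.000190, -0.000062))
  m=-3: (-0.387343, 0.074571) × (-0.011431, 0.004124) = (0.004120, -0.002450)  (running Σ = (0.003930, -0.002512))
  m=-2: (0.204454, -0.487921) × (-0.087651, 0.020598) = (-0.007870, 0.046978)  (running Σ = (-0.003940, 0.044466))
  m=-1: (0.120969, 0.181850) × (-0.418566, 0.048521) = (-0.059457, -0.070247)  (running Σ = (-0.063397, -0.025781))
  m=0: (0.398279, -0.000000) × (-0.906667, 0.000000) = (-0.361107, 0.000000)  (running Σ = (-0.424504, -0.025781))
  m=1: (-0.120969, 0.181850) × (0.418566, 0.048521) = (-0.059457, 0.070247)  (running Σ = (-0.483961, 0.044466))
  m=2: (0.204454, 0.487921) × (-0.087651, -0.020598) = (-0.007870, -0.046978)  (running Σ = (-0.491832, -0.002512))
  m=3: (0.387343, 0.074571) × (0.011431, 0.004124) = (0.004120, 0.002450)  (running Σ = (-0.487711, -0.000062))
  m=4: (0.124105, -0.126159) × (-0.001027, -0.000511) = (-0.000192, 0.000066)  (running Σ = (-0.487903, 0.000004))
  m=5: (-0.011056, -0.052749) × (0.000065, 0.000043) = (0.000002, -0.000004)  (running Σ = (-0.487902, -0.000000))
  m=6: (-0.010442, -0.004175) × (-0.000003, -0.000002) = (0.000000, 0.000000)  (running Σ = (-0.487902, 0.000000))
  m=7: (-0.001192, 0.000821) × (0.000000, 0.000000) = (-0.000000, -0.000000)  (running Σ = (-0.487902, 0.000000))
Accumulated sum (-0.487902, 0.000000); after 4π/(2l+1) scaling, (-0.408743, 0.000000) ⇒ P_7 = -0.408743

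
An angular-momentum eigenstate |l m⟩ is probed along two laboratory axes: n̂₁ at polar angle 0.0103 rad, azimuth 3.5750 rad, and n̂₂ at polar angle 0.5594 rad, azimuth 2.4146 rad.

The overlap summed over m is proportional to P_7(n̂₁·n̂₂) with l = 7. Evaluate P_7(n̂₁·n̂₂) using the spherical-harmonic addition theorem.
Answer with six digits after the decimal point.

-0.390783

Addition theorem: P_7(cos γ) = (4π/15) Σ_m Y*_{lm}(Ω₁) Y_{lm}(Ω₂), m = −7…7:
  [-7]  conj(Y_{7,-7})(Ω₁) = 0.00000 - 0.00000j ; Y_{7,-7}(Ω₂) = -0.00218 + 0.00551j ; Δ = -0.00000 + 0.00000j
  [-6]  conj(Y_{7,-6})(Ω₁) = -0.00000 + 0.00000j ; Y_{7,-6}(Ω₂) = -0.01216 - 0.03327j ; Δ = 0.00000 + 0.00000j
  [-5]  conj(Y_{7,-5})(Ω₁) = 0.00000 - 0.00000j ; Y_{7,-5}(Ω₂) = 0.11342 + 0.06099j ; Δ = 0.00000 - 0.00000j
  [-4]  conj(Y_{7,-4})(Ω₁) = -0.00000 + 0.00000j ; Y_{7,-4}(Ω₂) = -0.30421 + 0.07239j ; Δ = -0.00000 - 0.00000j
  [-3]  conj(Y_{7,-3})(Ω₁) = -0.00000 - 0.00001j ; Y_{7,-3}(Ω₂) = 0.27840 - 0.39818j ; Δ = -0.00000 - 0.00000j
  [-2]  conj(Y_{7,-2})(Ω₁) = 0.00052 + 0.00061j ; Y_{7,-2}(Ω₂) = 0.04255 + 0.36261j ; Δ = -0.00020 + 0.00021j
  [-1]  conj(Y_{7,-1})(Ω₁) = -0.03818 - 0.01767j ; Y_{7,-1}(Ω₂) = 0.11215 + 0.09976j ; Δ = -0.00252 - 0.00579j
  [+0]  conj(Y_{7,0})(Ω₁) = 1.09093 + 0.00000j ; Y_{7,0}(Ω₂) = -0.42259 + 0.00000j ; Δ = -0.46102 + 0.00000j
  [+1]  conj(Y_{7,1})(Ω₁) = 0.03818 - 0.01767j ; Y_{7,1}(Ω₂) = -0.11215 + 0.09976j ; Δ = -0.00252 + 0.00579j
  [+2]  conj(Y_{7,2})(Ω₁) = 0.00052 - 0.00061j ; Y_{7,2}(Ω₂) = 0.04255 - 0.36261j ; Δ = -0.00020 - 0.00021j
  [+3]  conj(Y_{7,3})(Ω₁) = 0.00000 - 0.00001j ; Y_{7,3}(Ω₂) = -0.27840 - 0.39818j ; Δ = -0.00000 + 0.00000j
  [+4]  conj(Y_{7,4})(Ω₁) = -0.00000 - 0.00000j ; Y_{7,4}(Ω₂) = -0.30421 - 0.07239j ; Δ = -0.00000 + 0.00000j
  [+5]  conj(Y_{7,5})(Ω₁) = -0.00000 - 0.00000j ; Y_{7,5}(Ω₂) = -0.11342 + 0.06099j ; Δ = 0.00000 + 0.00000j
  [+6]  conj(Y_{7,6})(Ω₁) = -0.00000 - 0.00000j ; Y_{7,6}(Ω₂) = -0.01216 + 0.03327j ; Δ = 0.00000 - 0.00000j
  [+7]  conj(Y_{7,7})(Ω₁) = -0.00000 - 0.00000j ; Y_{7,7}(Ω₂) = 0.00218 + 0.00551j ; Δ = -0.00000 - 0.00000j
Total Σ_m = -0.46646 - 0.00000j. Multiply by 0.837758: -0.39078 - 0.00000j. P_7(cos γ) = -0.390783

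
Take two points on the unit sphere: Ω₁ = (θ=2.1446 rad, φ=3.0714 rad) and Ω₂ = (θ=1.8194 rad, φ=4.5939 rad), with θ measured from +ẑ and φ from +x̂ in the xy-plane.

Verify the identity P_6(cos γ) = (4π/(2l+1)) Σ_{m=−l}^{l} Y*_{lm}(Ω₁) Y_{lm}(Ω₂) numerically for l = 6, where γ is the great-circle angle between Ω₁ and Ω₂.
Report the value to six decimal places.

Summing Y*_{l m}(θ₁,φ₁)·Y_{l m}(θ₂,φ₂) over m ∈ [−6, 6]; prefactor 4π/(2·6+1) = 0.966644:
  m=-6: Y*=+0.154703-0.069301i  Y=-0.303518-0.261375i  product -0.065068-0.019402i
  m=-5: Y*=+0.356411-0.130489i  Y=+0.196685-0.292207i  product +0.031971-0.129811i
  m=-4: Y*=+0.382250-0.110237i  Y=-0.093593-0.048009i  product -0.041068-0.008034i
  m=-3: Y*=+0.049429-0.010565i  Y=+0.118552-0.319343i  product +0.002486-0.017037i
  m=-2: Y*=-0.327245+0.046245i  Y=-0.009284-0.002242i  product +0.003142+0.000304i
  m=-1: Y*=-0.182603+0.012838i  Y=+0.038382-0.322414i  product -0.002869+0.059367i
  m=+0: Y*=+0.286018-0.000000i  Y=+0.016116+0.000000i  product +0.004609+0.000000i
  m=+1: Y*=+0.182603+0.012838i  Y=-0.038382-0.322414i  product -0.002869-0.059367i
  m=+2: Y*=-0.327245-0.046245i  Y=-0.009284+0.002242i  product +0.003142-0.000304i
  m=+3: Y*=-0.049429-0.010565i  Y=-0.118552-0.319343i  product +0.002486+0.017037i
  m=+4: Y*=+0.382250+0.110237i  Y=-0.093593+0.048009i  product -0.041068+0.008034i
  m=+5: Y*=-0.356411-0.130489i  Y=-0.196685-0.292207i  product +0.031971+0.129811i
  m=+6: Y*=+0.154703+0.069301i  Y=-0.303518+0.261375i  product -0.065068+0.019402i
Σ over m = -0.138206-0.000000i; ×(4π/13) → -0.133596-0.000000i. Real part: -0.133596

-0.133596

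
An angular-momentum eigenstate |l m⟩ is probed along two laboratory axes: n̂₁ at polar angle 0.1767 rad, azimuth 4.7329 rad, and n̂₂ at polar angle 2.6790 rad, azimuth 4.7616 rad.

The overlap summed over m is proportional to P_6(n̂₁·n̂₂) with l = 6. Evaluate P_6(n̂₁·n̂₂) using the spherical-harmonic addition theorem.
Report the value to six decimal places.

Term-by-term m-sum for l=6 (normalisation 4π/13 = 0.966644):
  term(m=-6) = 0.00000 - 0.00000j   from Y*(Ω₁)=-0.00001 - 0.00000j, Y(Ω₂)=-0.00365 + 0.00111j
  term(m=-5) = -0.00001 + 0.00000j   from Y*(Ω₁)=0.00003 - 0.00028j, Y(Ω₂)=-0.00646 - 0.02571j
  term(m=-4) = 0.00036 - 0.00004j   from Y*(Ω₁)=0.00328 + 0.00027j, Y(Ω₂)=0.10838 - 0.02161j
  term(m=-3) = -0.00800 + 0.00069j   from Y*(Ω₁)=-0.00164 + 0.02663j, Y(Ω₂)=0.04427 + 0.29770j
  term(m=-2) = 0.07347 - 0.00422j   from Y*(Ω₁)=-0.14629 - 0.00600j, Y(Ω₂)=-0.50023 + 0.04939j
  term(m=-1) = -0.17354 + 0.00498j   from Y*(Ω₁)=0.01012 - 0.49316j, Y(Ω₂)=-0.01731 - 0.35154j
  term(m=+0) = -0.19354 + 0.00000j   from Y*(Ω₁)=0.70962 + 0.00000j, Y(Ω₂)=-0.27273 + 0.00000j
  term(m=+1) = -0.17354 - 0.00498j   from Y*(Ω₁)=-0.01012 - 0.49316j, Y(Ω₂)=0.01731 - 0.35154j
  term(m=+2) = 0.07347 + 0.00422j   from Y*(Ω₁)=-0.14629 + 0.00600j, Y(Ω₂)=-0.50023 - 0.04939j
  term(m=+3) = -0.00800 - 0.00069j   from Y*(Ω₁)=0.00164 + 0.02663j, Y(Ω₂)=-0.04427 + 0.29770j
  term(m=+4) = 0.00036 + 0.00004j   from Y*(Ω₁)=0.00328 - 0.00027j, Y(Ω₂)=0.10838 + 0.02161j
  term(m=+5) = -0.00001 - 0.00000j   from Y*(Ω₁)=-0.00003 - 0.00028j, Y(Ω₂)=0.00646 - 0.02571j
  term(m=+6) = 0.00000 + 0.00000j   from Y*(Ω₁)=-0.00001 + 0.00000j, Y(Ω₂)=-0.00365 - 0.00111j
Σ over m = -0.40897 + 0.00000j; ×(4π/13) → -0.39533 + 0.00000j. Real part: -0.395326

-0.395326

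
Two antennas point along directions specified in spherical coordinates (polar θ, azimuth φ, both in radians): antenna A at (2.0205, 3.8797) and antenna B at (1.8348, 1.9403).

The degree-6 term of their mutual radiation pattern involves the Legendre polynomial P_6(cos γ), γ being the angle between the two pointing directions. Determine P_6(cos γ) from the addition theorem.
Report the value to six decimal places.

Summing Y*_{l m}(θ₁,φ₁)·Y_{l m}(θ₂,φ₂) over m ∈ [−6, 6]; prefactor 4π/(2·6+1) = 0.966644:
  term(m=-6) = +0.060240-0.080769i   from Y*(Ω₁)=-0.072149-0.247413i, Y(Ω₂)=+0.235431+0.312133i
  term(m=-5) = -0.151952-0.042418i   from Y*(Ω₁)=-0.367613-0.224852i, Y(Ω₂)=+0.352170-0.100019i
  term(m=-4) = -0.001894-0.019592i   from Y*(Ω₁)=-0.248613+0.047598i, Y(Ω₂)=-0.007205+0.077428i
  term(m=-3) = +0.058630-0.029413i   from Y*(Ω₁)=+0.114343-0.152449i, Y(Ω₂)=+0.308080+0.153516i
  term(m=-2) = -0.005276-0.004790i   from Y*(Ω₁)=-0.030510-0.321613i, Y(Ω₂)=+0.016304-0.014857i
  term(m=-1) = -0.009556+0.024739i   from Y*(Ω₁)=+0.060779+0.055286i, Y(Ω₂)=+0.116571+0.300990i
  term(m=+0) = +0.015869+0.000000i   from Y*(Ω₁)=+0.327511-0.000000i, Y(Ω₂)=+0.048452+0.000000i
  term(m=+1) = -0.009556-0.024739i   from Y*(Ω₁)=-0.060779+0.055286i, Y(Ω₂)=-0.116571+0.300990i
  term(m=+2) = -0.005276+0.004790i   from Y*(Ω₁)=-0.030510+0.321613i, Y(Ω₂)=+0.016304+0.014857i
  term(m=+3) = +0.058630+0.029413i   from Y*(Ω₁)=-0.114343-0.152449i, Y(Ω₂)=-0.308080+0.153516i
  term(m=+4) = -0.001894+0.019592i   from Y*(Ω₁)=-0.248613-0.047598i, Y(Ω₂)=-0.007205-0.077428i
  term(m=+5) = -0.151952+0.042418i   from Y*(Ω₁)=+0.367613-0.224852i, Y(Ω₂)=-0.352170-0.100019i
  term(m=+6) = +0.060240+0.080769i   from Y*(Ω₁)=-0.072149+0.247413i, Y(Ω₂)=+0.235431-0.312133i
Σ over m = -0.083747-0.000000i; ×(4π/13) → -0.080954-0.000000i. Real part: -0.080954

-0.080954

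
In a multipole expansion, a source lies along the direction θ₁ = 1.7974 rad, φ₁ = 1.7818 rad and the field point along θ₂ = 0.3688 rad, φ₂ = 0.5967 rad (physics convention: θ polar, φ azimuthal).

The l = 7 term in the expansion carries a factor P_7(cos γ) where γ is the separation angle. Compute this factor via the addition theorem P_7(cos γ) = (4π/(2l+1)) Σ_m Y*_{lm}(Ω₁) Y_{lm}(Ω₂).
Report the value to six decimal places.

0.160321

Expand P_7 via completeness: Σ_{m} conj(Y_{7,m}) at Ω₁ times Y_{7,m} at Ω₂ —
  m=-7: 0.41530 - 0.03906j × -0.00020 + 0.00034j = -0.00007 + 0.00015j  (running Σ = -0.00007 + 0.00015j)
  m=-6: 0.10799 + 0.34327j × -0.00347 + 0.00163j = -0.00093 - 0.00101j  (running Σ = -0.00100 - 0.00087j)
  m=-5: 0.09641 - 0.05466j × -0.02275 - 0.00363j = -0.00239 + 0.00089j  (running Σ = -0.00339 + 0.00003j)
  m=-4: 0.23151 + 0.26037j × -0.06998 - 0.06583j = 0.00094 - 0.03346j  (running Σ = -0.00246 - 0.03343j)
  m=-3: 0.00199 - 0.00272j × -0.06069 - 0.27229j = -0.00086 - 0.00038j  (running Σ = -0.00332 - 0.03381j)
  m=-2: 0.29876 + 0.13414j × 0.19249 - 0.48561j = 0.12265 - 0.11926j  (running Σ = 0.11933 - 0.15307j)
  m=-1: -0.00793 + 0.03702j × 0.38652 - 0.26257j = 0.00666 + 0.01639j  (running Σ = 0.12599 - 0.13668j)
  m=0: 0.31926 + 0.00000j × -0.18983 + 0.00000j = -0.06061 + 0.00000j  (running Σ = 0.06538 - 0.13668j)
  m=1: 0.00793 + 0.03702j × -0.38652 - 0.26257j = 0.00666 - 0.01639j  (running Σ = 0.07204 - 0.15307j)
  m=2: 0.29876 - 0.13414j × 0.19249 + 0.48561j = 0.12265 + 0.11926j  (running Σ = 0.19469 - 0.03381j)
  m=3: -0.00199 - 0.00272j × 0.06069 - 0.27229j = -0.00086 + 0.00038j  (running Σ = 0.19383 - 0.03343j)
  m=4: 0.23151 - 0.26037j × -0.06998 + 0.06583j = 0.00094 + 0.03346j  (running Σ = 0.19476 + 0.00003j)
  m=5: -0.09641 - 0.05466j × 0.02275 - 0.00363j = -0.00239 - 0.00089j  (running Σ = 0.19237 - 0.00087j)
  m=6: 0.10799 - 0.34327j × -0.00347 - 0.00163j = -0.00093 + 0.00101j  (running Σ = 0.19144 + 0.00015j)
  m=7: -0.41530 - 0.03906j × 0.00020 + 0.00034j = -0.00007 - 0.00015j  (running Σ = 0.19137 - 0.00000j)
Σ over m = 0.19137 - 0.00000j; ×(4π/15) → 0.16032 - 0.00000j. Real part: 0.160321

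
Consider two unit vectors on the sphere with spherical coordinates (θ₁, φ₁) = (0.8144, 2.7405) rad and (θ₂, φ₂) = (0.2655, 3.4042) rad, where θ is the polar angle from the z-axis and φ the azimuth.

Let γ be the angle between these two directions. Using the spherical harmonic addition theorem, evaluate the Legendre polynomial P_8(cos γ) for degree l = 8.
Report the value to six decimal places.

-0.081184

Summing Y*_{l m}(θ₁,φ₁)·Y_{l m}(θ₂,φ₂) over m ∈ [−8, 8]; prefactor 4π/(2·8+1) = 0.739198:
  m=-8: -0.04027 + 0.00271j × -0.00001 - 0.00001j = 0.00000 + 0.00000j  (running Σ = 0.00000 + 0.00000j)
  m=-7: 0.14392 + 0.04993j × 0.00005 + 0.00016j = -0.00000 + 0.00003j  (running Σ = -0.00000 + 0.00003j)
  m=-6: -0.25069 - 0.22663j × -0.00001 - 0.00159j = -0.00036 + 0.00040j  (running Σ = -0.00036 + 0.00043j)
  m=-5: 0.19444 + 0.41879j × -0.00273 + 0.01035j = -0.00486 + 0.00087j  (running Σ = -0.00523 + 0.00130j)
  m=-4: -0.01009 - 0.30031j × 0.02643 - 0.04612j = -0.01412 - 0.00747j  (running Σ = -0.01934 - 0.00617j)
  m=-3: 0.04923 - 0.12786j × -0.13538 + 0.13604j = 0.01073 + 0.02401j  (running Σ = -0.00861 + 0.01783j)
  m=-2: -0.26552 + 0.27459j × 0.40718 - 0.23596j = -0.04332 + 0.17446j  (running Σ = -0.05193 + 0.19229j)
  m=-1: 0.03617 - 0.01534j × -0.61908 + 0.16642j = -0.01984 + 0.01551j  (running Σ = -0.07177 + 0.20781j)
  m=0: 0.36789 + 0.00000j × 0.09165 + 0.00000j = 0.03372 + 0.00000j  (running Σ = -0.03805 + 0.20781j)
  m=1: -0.03617 - 0.01534j × 0.61908 + 0.16642j = -0.01984 - 0.01551j  (running Σ = -0.05789 + 0.19229j)
  m=2: -0.26552 - 0.27459j × 0.40718 + 0.23596j = -0.04332 - 0.17446j  (running Σ = -0.10121 + 0.01783j)
  m=3: -0.04923 - 0.12786j × 0.13538 + 0.13604j = 0.01073 - 0.02401j  (running Σ = -0.09048 - 0.00617j)
  m=4: -0.01009 + 0.30031j × 0.02643 + 0.04612j = -0.01412 + 0.00747j  (running Σ = -0.10460 + 0.00130j)
  m=5: -0.19444 + 0.41879j × 0.00273 + 0.01035j = -0.00486 - 0.00087j  (running Σ = -0.10947 + 0.00043j)
  m=6: -0.25069 + 0.22663j × -0.00001 + 0.00159j = -0.00036 - 0.00040j  (running Σ = -0.10983 + 0.00003j)
  m=7: -0.14392 + 0.04993j × -0.00005 + 0.00016j = -0.00000 - 0.00003j  (running Σ = -0.10983 + 0.00000j)
  m=8: -0.04027 - 0.00271j × -0.00001 + 0.00001j = 0.00000 - 0.00000j  (running Σ = -0.10983 + 0.00000j)
Accumulated sum -0.10983 + 0.00000j; after 4π/(2l+1) scaling, -0.08118 + 0.00000j ⇒ P_8 = -0.081184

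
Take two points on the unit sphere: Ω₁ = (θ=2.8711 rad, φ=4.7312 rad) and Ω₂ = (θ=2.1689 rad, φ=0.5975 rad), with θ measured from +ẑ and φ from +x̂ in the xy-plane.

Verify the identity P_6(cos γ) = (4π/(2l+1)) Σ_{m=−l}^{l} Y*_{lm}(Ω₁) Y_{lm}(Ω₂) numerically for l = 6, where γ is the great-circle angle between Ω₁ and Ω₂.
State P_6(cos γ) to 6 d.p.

0.313215

Addition theorem: P_6(cos γ) = (4π/13) Σ_m Y*_{lm}(Ω₁) Y_{lm}(Ω₂), m = −6…6:
  m=-6: Y*=-0.000175-0.000020i  Y=-0.138998+0.066017i  product +0.000026-0.000009i
  m=-5: Y*=-0.000206+0.002187i  Y=+0.358896+0.055745i  product -0.000196+0.000773i
  m=-4: Y*=+0.016712+0.001260i  Y=-0.302438-0.282651i  product -0.004698-0.005105i
  m=-3: Y*=+0.004873-0.086261i  Y=+0.022195+0.098468i  product +0.008602-0.001435i
  m=-2: Y*=-0.296076-0.011144i  Y=-0.113449+0.287543i  product +0.036794-0.083870i
  m=-1: Y*=-0.011170+0.593714i  Y=+0.189295-0.128810i  product +0.074362+0.113826i
  m=+0: Y*=+0.371743-0.000000i  Y=+0.253520+0.000000i  product +0.094244+0.000000i
  m=+1: Y*=+0.011170+0.593714i  Y=-0.189295-0.128810i  product +0.074362-0.113826i
  m=+2: Y*=-0.296076+0.011144i  Y=-0.113449-0.287543i  product +0.036794+0.083870i
  m=+3: Y*=-0.004873-0.086261i  Y=-0.022195+0.098468i  product +0.008602+0.001435i
  m=+4: Y*=+0.016712-0.001260i  Y=-0.302438+0.282651i  product -0.004698+0.005105i
  m=+5: Y*=+0.000206+0.002187i  Y=-0.358896+0.055745i  product -0.000196-0.000773i
  m=+6: Y*=-0.000175+0.000020i  Y=-0.138998-0.066017i  product +0.000026+0.000009i
Total Σ_m = +0.324023-0.000000i. Multiply by 0.966644: +0.313215-0.000000i. P_6(cos γ) = 0.313215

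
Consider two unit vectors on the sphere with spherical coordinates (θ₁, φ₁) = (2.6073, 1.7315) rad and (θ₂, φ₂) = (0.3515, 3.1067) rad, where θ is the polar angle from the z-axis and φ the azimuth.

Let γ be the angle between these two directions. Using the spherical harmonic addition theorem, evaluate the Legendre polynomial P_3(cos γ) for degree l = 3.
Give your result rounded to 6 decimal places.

Term-by-term m-sum for l=3 (normalisation 4π/7 = 1.795196):
  [-3]  conj(Y_{3,-3})(Ω₁) = +0.025545-0.048816i ; Y_{3,-3}(Ω₂) = -0.016936-0.001779i ; Δ = -0.000520+0.000781i
  [-2]  conj(Y_{3,-2})(Ω₁) = +0.216403+0.072052i ; Y_{3,-2}(Ω₂) = +0.113469+0.007931i ; Δ = +0.023984+0.009892i
  [-1]  conj(Y_{3,-1})(Ω₁) = -0.071191+0.439178i ; Y_{3,-1}(Ω₂) = -0.378906-0.013226i ; Δ = +0.032784-0.165466i
  [+0]  conj(Y_{3,0})(Ω₁) = -0.225912-0.000000i ; Y_{3,0}(Ω₂) = +0.493049+0.000000i ; Δ = -0.111386-0.000000i
  [+1]  conj(Y_{3,1})(Ω₁) = +0.071191+0.439178i ; Y_{3,1}(Ω₂) = +0.378906-0.013226i ; Δ = +0.032784+0.165466i
  [+2]  conj(Y_{3,2})(Ω₁) = +0.216403-0.072052i ; Y_{3,2}(Ω₂) = +0.113469-0.007931i ; Δ = +0.023984-0.009892i
  [+3]  conj(Y_{3,3})(Ω₁) = -0.025545-0.048816i ; Y_{3,3}(Ω₂) = +0.016936-0.001779i ; Δ = -0.000520-0.000781i
Σ over m = +0.001110+0.000000i; ×(4π/7) → +0.001992+0.000000i. Real part: 0.001992

0.001992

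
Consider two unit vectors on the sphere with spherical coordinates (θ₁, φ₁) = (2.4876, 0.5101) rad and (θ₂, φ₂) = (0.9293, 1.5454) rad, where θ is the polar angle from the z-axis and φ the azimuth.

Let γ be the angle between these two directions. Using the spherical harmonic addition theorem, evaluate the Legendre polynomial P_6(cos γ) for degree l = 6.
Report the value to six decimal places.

Addition theorem: P_6(cos γ) = (4π/13) Σ_m Y*_{lm}(Ω₁) Y_{lm}(Ω₂), m = −6…6:
  m=-6: Y*=-0.024410+0.001981i  Y=-0.126302-0.019396i  product +0.003121+0.000223i
  m=-5: Y*=+0.091898-0.061676i  Y=+0.041868-0.327943i  product -0.016379-0.032719i
  m=-4: Y*=-0.131120+0.258380i  Y=+0.429833+0.043816i  product -0.067681+0.105315i
  m=-3: Y*=-0.018515-0.456952i  Y=-0.014326+0.187666i  product +0.086020+0.003072i
  m=-2: Y*=+0.173766+0.283041i  Y=+0.253518+0.012888i  product +0.040405+0.073995i
  m=-1: Y*=+0.139478+0.078036i  Y=-0.007579+0.298364i  product -0.024340+0.041024i
  m=+0: Y*=-0.388467-0.000000i  Y=+0.178936+0.000000i  product -0.069511-0.000000i
  m=+1: Y*=-0.139478+0.078036i  Y=+0.007579+0.298364i  product -0.024340-0.041024i
  m=+2: Y*=+0.173766-0.283041i  Y=+0.253518-0.012888i  product +0.040405-0.073995i
  m=+3: Y*=+0.018515-0.456952i  Y=+0.014326+0.187666i  product +0.086020-0.003072i
  m=+4: Y*=-0.131120-0.258380i  Y=+0.429833-0.043816i  product -0.067681-0.105315i
  m=+5: Y*=-0.091898-0.061676i  Y=-0.041868-0.327943i  product -0.016379+0.032719i
  m=+6: Y*=-0.024410-0.001981i  Y=-0.126302+0.019396i  product +0.003121-0.000223i
Accumulated sum -0.027218-0.000000i; after 4π/(2l+1) scaling, -0.026310-0.000000i ⇒ P_6 = -0.026310

-0.026310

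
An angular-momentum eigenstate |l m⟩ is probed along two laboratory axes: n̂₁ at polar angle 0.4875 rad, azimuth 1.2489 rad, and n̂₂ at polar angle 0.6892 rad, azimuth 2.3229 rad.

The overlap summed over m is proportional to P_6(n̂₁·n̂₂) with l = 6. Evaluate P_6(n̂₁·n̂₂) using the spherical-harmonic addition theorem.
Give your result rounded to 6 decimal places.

-0.413628

Expand P_6 via completeness: Σ_{m} conj(Y_{6,m}) at Ω₁ times Y_{6,m} at Ω₂ —
  m=-6: Y*=(0.001800, 0.004775)  Y=(0.006340, -0.031312)  product (0.000161, -0.000026)
  m=-5: Y*=(0.033317, -0.001290)  Y=(0.077921, 0.109395)  product (0.002737, 0.003544)
  m=-4: Y*=(0.036414, -0.125118)  Y=(-0.321050, -0.043011)  product (-0.017072, 0.038603)
  m=-3: Y*=(-0.271764, -0.187969)  Y=(0.355429, -0.290678)  product (-0.151231, 0.012186)
  m=-2: Y*=(-0.403348, 0.302695)  Y=(-0.017403, 0.260958)  product (-0.071971, -0.110525)
  m=-1: Y*=(0.091144, 0.273300)  Y=(0.160444, 0.171500)  product (-0.032247, 0.059481)
  m=+0: Y*=(-0.324447, -0.000000)  Y=(-0.343192, 0.000000)  product (0.111348, 0.000000)
  m=+1: Y*=(-0.091144, 0.273300)  Y=(-0.160444, 0.171500)  product (-0.032247, -0.059481)
  m=+2: Y*=(-0.403348, -0.302695)  Y=(-0.017403, -0.260958)  product (-0.071971, 0.110525)
  m=+3: Y*=(0.271764, -0.187969)  Y=(-0.355429, -0.290678)  product (-0.151231, -0.012186)
  m=+4: Y*=(0.036414, 0.125118)  Y=(-0.321050, 0.043011)  product (-0.017072, -0.038603)
  m=+5: Y*=(-0.033317, -0.001290)  Y=(-0.077921, 0.109395)  product (0.002737, -0.003544)
  m=+6: Y*=(0.001800, -0.004775)  Y=(0.006340, 0.031312)  product (0.000161, 0.000026)
Accumulated sum (-0.427901, -0.000000); after 4π/(2l+1) scaling, (-0.413628, -0.000000) ⇒ P_6 = -0.413628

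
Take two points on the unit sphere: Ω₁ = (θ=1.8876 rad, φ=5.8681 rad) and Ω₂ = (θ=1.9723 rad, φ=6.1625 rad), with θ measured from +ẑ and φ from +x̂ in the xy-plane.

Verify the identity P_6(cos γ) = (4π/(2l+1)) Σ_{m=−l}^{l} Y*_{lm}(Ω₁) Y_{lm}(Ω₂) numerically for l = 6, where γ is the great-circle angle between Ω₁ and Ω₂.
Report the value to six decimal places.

0.298685

Expand P_6 via completeness: Σ_{m} conj(Y_{6,m}) at Ω₁ times Y_{6,m} at Ω₂ —
  m=-6: (-0.282887, -0.215535) × (0.220103, 0.194652) = (-0.020310, -0.102505)  (running Σ = (-0.020310, -0.102505))
  m=-5: (0.195278, 0.353554) × (-0.355827, -0.245228) = (0.017216, -0.173692)  (running Σ = (-0.003094, -0.276196))
  m=-4: (-0.001758, -0.019576) × (0.154260, 0.080848) = (0.001312, -0.003162)  (running Σ = (-0.001782, -0.279358))
  m=-3: (0.107609, -0.318794) × (0.245076, 0.092823) = (0.055964, -0.068140)  (running Σ = (0.054181, -0.347498))
  m=-2: (-0.086537, 0.094655) × (-0.262418, -0.064599) = (0.028824, -0.019249)  (running Σ = (0.083005, -0.366747))
  m=-1: (-0.267760, 0.117999) × (-0.174768, -0.021195) = (0.049297, -0.014947)  (running Σ = (0.132302, -0.381694))
  m=0: (0.154765, -0.000000) × (0.286806, 0.000000) = (0.044387, 0.000000)  (running Σ = (0.176690, -0.381694))
  m=1: (0.267760, 0.117999) × (0.174768, -0.021195) = (0.049297, 0.014947)  (running Σ = (0.225986, -0.366747))
  m=2: (-0.086537, -0.094655) × (-0.262418, 0.064599) = (0.028824, 0.019249)  (running Σ = (0.254810, -0.347498))
  m=3: (-0.107609, -0.318794) × (-0.245076, 0.092823) = (0.055964, 0.068140)  (running Σ = (0.310774, -0.279358))
  m=4: (-0.001758, 0.019576) × (0.154260, -0.080848) = (0.001312, 0.003162)  (running Σ = (0.312085, -0.276196))
  m=5: (-0.195278, 0.353554) × (0.355827, -0.245228) = (0.017216, 0.173692)  (running Σ = (0.329302, -0.102505))
  m=6: (-0.282887, 0.215535) × (0.220103, -0.194652) = (-0.020310, 0.102505)  (running Σ = (0.308992, 0.000000))
Accumulated sum (0.308992, 0.000000); after 4π/(2l+1) scaling, (0.298685, 0.000000) ⇒ P_6 = 0.298685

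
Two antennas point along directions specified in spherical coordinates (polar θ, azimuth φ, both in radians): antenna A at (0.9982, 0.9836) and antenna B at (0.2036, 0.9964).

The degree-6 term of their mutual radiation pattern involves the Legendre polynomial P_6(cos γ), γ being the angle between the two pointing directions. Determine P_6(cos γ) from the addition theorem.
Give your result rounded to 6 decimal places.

-0.127102

Addition theorem: P_6(cos γ) = (4π/13) Σ_m Y*_{lm}(Ω₁) Y_{lm}(Ω₂), m = −6…6:
  m=-6: (0.158060, -0.063422) × (0.000031, 0.000010) = (0.000006, -0.000000)  (running Σ = (0.000006, -0.000000))
  m=-5: (0.077648, -0.372307) × (0.000148, 0.000534) = (0.000210, -0.000013)  (running Σ = (0.000216, -0.000014))
  m=-4: (-0.278575, -0.282733) × (-0.003784, 0.004256) = (0.002258, -0.000116)  (running Σ = (0.002473, -0.000130))
  m=-3: (-0.047161, 0.009109) × (-0.039355, -0.006044) = (0.001911, -0.000073)  (running Σ = (0.004384, -0.000203))
  m=-2: (0.127943, -0.305673) × (-0.076860, -0.171190) = (-0.062162, 0.001592)  (running Σ = (-0.057777, 0.001389))
  m=-1: (-0.100096, -0.150406) × (0.291803, -0.450878) = (-0.097023, 0.001242)  (running Σ = (-0.154800, 0.002631))
  m=0: (0.287441, -0.000000) × (0.619649, 0.000000) = (0.178112, 0.000000)  (running Σ = (0.023312, 0.002631))
  m=1: (0.100096, -0.150406) × (-0.291803, -0.450878) = (-0.097023, -0.001242)  (running Σ = (-0.073711, 0.001389))
  m=2: (0.127943, 0.305673) × (-0.076860, 0.171190) = (-0.062162, -0.001592)  (running Σ = (-0.135873, -0.000203))
  m=3: (0.047161, 0.009109) × (0.039355, -0.006044) = (0.001911, 0.000073)  (running Σ = (-0.133962, -0.000130))
  m=4: (-0.278575, 0.282733) × (-0.003784, -0.004256) = (0.002258, 0.000116)  (running Σ = (-0.131704, -0.000014))
  m=5: (-0.077648, -0.372307) × (-0.000148, 0.000534) = (0.000210, 0.000013)  (running Σ = (-0.131494, -0.000000))
  m=6: (0.158060, 0.063422) × (0.000031, -0.000010) = (0.000006, 0.000000)  (running Σ = (-0.131488, -0.000000))
Accumulated sum (-0.131488, -0.000000); after 4π/(2l+1) scaling, (-0.127102, -0.000000) ⇒ P_6 = -0.127102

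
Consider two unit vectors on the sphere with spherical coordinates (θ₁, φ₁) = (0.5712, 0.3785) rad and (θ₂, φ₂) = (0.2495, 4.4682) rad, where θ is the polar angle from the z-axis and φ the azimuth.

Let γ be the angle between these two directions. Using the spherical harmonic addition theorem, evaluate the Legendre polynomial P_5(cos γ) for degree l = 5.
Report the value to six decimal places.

-0.408818

Expand P_5 via completeness: Σ_{m} conj(Y_{5,m}) at Ω₁ times Y_{5,m} at Ω₂ —
  m=-5: -0.00678 + 0.02034j × -0.00040 + 0.00015j = -0.00000 - 0.00001j  (running Σ = -0.00000 - 0.00001j)
  m=-4: 0.00599 + 0.10532j × 0.00296 + 0.00438j = -0.00044 + 0.00034j  (running Σ = -0.00044 + 0.00033j)
  m=-3: 0.12378 + 0.26616j × 0.02595 - 0.02885j = 0.01089 + 0.00334j  (running Σ = 0.01045 + 0.00367j)
  m=-2: 0.34022 + 0.32142j × -0.16067 - 0.08537j = -0.02723 - 0.08069j  (running Σ = -0.01678 - 0.07702j)
  m=-1: 0.25904 + 0.10301j × -0.12181 + 0.48889j = -0.08192 + 0.11409j  (running Σ = -0.09869 + 0.03707j)
  m=0: -0.29378 + 0.00000j × 0.54624 + 0.00000j = -0.16047 + 0.00000j  (running Σ = -0.25917 + 0.03707j)
  m=1: -0.25904 + 0.10301j × 0.12181 + 0.48889j = -0.08192 - 0.11409j  (running Σ = -0.34108 - 0.07702j)
  m=2: 0.34022 - 0.32142j × -0.16067 + 0.08537j = -0.02723 + 0.08069j  (running Σ = -0.36831 + 0.00367j)
  m=3: -0.12378 + 0.26616j × -0.02595 - 0.02885j = 0.01089 - 0.00334j  (running Σ = -0.35742 + 0.00033j)
  m=4: 0.00599 - 0.10532j × 0.00296 - 0.00438j = -0.00044 - 0.00034j  (running Σ = -0.35786 - 0.00001j)
  m=5: 0.00678 + 0.02034j × 0.00040 + 0.00015j = -0.00000 + 0.00001j  (running Σ = -0.35786 - 0.00000j)
Total Σ_m = -0.35786 - 0.00000j. Multiply by 1.142397: -0.40882 - 0.00000j. P_5(cos γ) = -0.408818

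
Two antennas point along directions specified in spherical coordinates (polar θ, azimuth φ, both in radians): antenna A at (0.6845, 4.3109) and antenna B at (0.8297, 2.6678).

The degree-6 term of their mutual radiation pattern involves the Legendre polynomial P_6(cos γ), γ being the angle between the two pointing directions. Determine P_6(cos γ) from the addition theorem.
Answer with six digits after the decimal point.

Addition theorem: P_6(cos γ) = (4π/13) Σ_m Y*_{lm}(Ω₁) Y_{lm}(Ω₂), m = −6…6:
  m=-6: (0.022947, 0.020646) × (-0.074424, 0.022927) = (-0.002181, -0.001010)  (running Σ = (-0.002181, -0.001010))
  m=-5: (-0.118726, 0.055408) × (0.176776, -0.172318) = (-0.011440, 0.030254)  (running Σ = (-0.013621, 0.029243))
  m=-4: (-0.011230, -0.319270) × (-0.135175, 0.402006) = (0.129866, 0.038643)  (running Σ = (0.116245, 0.067886))
  m=-3: (0.429048, 0.164603) × (-0.052917, -0.351515) = (0.035156, -0.159527)  (running Σ = (0.151402, -0.091641))
  m=-2: (-0.188531, 0.195279) × (-0.036112, -0.050242) = (0.016619, 0.002420)  (running Σ = (0.168021, -0.089221))
  m=-1: (0.088165, 0.207668) × (0.331951, 0.170207) = (-0.006080, 0.083942)  (running Σ = (0.161941, -0.005279))
  m=0: (-0.350206, -0.000000) × (-0.044968, 0.000000) = (0.015748, 0.000000)  (running Σ = (0.177689, -0.005279))
  m=1: (-0.088165, 0.207668) × (-0.331951, 0.170207) = (-0.006080, -0.083942)  (running Σ = (0.171609, -0.089221))
  m=2: (-0.188531, -0.195279) × (-0.036112, 0.050242) = (0.016619, -0.002420)  (running Σ = (0.188229, -0.091641))
  m=3: (-0.429048, 0.164603) × (0.052917, -0.351515) = (0.035156, 0.159527)  (running Σ = (0.223385, 0.067886))
  m=4: (-0.011230, 0.319270) × (-0.135175, -0.402006) = (0.129866, -0.038643)  (running Σ = (0.353251, 0.029243))
  m=5: (0.118726, 0.055408) × (-0.176776, -0.172318) = (-0.011440, -0.030254)  (running Σ = (0.341811, -0.001010))
  m=6: (0.022947, -0.020646) × (-0.074424, -0.022927) = (-0.002181, 0.001010)  (running Σ = (0.339630, 0.000000))
Accumulated sum (0.339630, 0.000000); after 4π/(2l+1) scaling, (0.328302, 0.000000) ⇒ P_6 = 0.328302

0.328302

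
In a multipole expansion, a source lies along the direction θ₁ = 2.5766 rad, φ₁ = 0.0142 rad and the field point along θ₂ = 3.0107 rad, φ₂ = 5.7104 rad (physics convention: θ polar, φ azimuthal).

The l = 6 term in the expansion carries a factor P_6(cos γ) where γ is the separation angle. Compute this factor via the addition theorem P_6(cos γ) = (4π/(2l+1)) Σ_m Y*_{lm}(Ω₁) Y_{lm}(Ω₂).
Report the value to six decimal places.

Term-by-term m-sum for l=6 (normalisation 4π/13 = 0.966644):
  [-6]  conj(Y_{6,-6})(Ω₁) = (0.011339, 0.000968) ; Y_{6,-6}(Ω₂) = (-0.000002, -0.000001) ; Δ = (-0.000000, -0.000000)
  [-5]  conj(Y_{6,-5})(Ω₁) = (-0.062029, -0.004411) ; Y_{6,-5}(Ω₂) = (0.000060, -0.000017) ; Δ = (-0.000004, 0.000001)
  [-4]  conj(Y_{6,-4})(Ω₁) = (0.200414, 0.011396) ; Y_{6,-4}(Ω₂) = (-0.000670, 0.000764) ; Δ = (-0.000143, 0.000145)
  [-3]  conj(Y_{6,-3})(Ω₁) = (-0.408883, -0.017429) ; Y_{6,-3}(Ω₂) = (0.001649, -0.011096) ; Δ = (-0.000868, 0.004508)
  [-2]  conj(Y_{6,-2})(Ω₁) = (0.462153, 0.013129) ; Y_{6,-2}(Ω₂) = (0.034772, 0.076783) ; Δ = (0.015062, 0.035942)
  [-1]  conj(Y_{6,-1})(Ω₁) = (-0.073006, -0.001037) ; Y_{6,-1}(Ω₂) = (-0.331370, -0.213702) ; Δ = (0.023971, 0.015945)
  [+0]  conj(Y_{6,0})(Ω₁) = (-0.415653, -0.000000) ; Y_{6,0}(Ω₂) = (0.842078, 0.000000) ; Δ = (-0.350012, -0.000000)
  [+1]  conj(Y_{6,1})(Ω₁) = (0.073006, -0.001037) ; Y_{6,1}(Ω₂) = (0.331370, -0.213702) ; Δ = (0.023971, -0.015945)
  [+2]  conj(Y_{6,2})(Ω₁) = (0.462153, -0.013129) ; Y_{6,2}(Ω₂) = (0.034772, -0.076783) ; Δ = (0.015062, -0.035942)
  [+3]  conj(Y_{6,3})(Ω₁) = (0.408883, -0.017429) ; Y_{6,3}(Ω₂) = (-0.001649, -0.011096) ; Δ = (-0.000868, -0.004508)
  [+4]  conj(Y_{6,4})(Ω₁) = (0.200414, -0.011396) ; Y_{6,4}(Ω₂) = (-0.000670, -0.000764) ; Δ = (-0.000143, -0.000145)
  [+5]  conj(Y_{6,5})(Ω₁) = (0.062029, -0.004411) ; Y_{6,5}(Ω₂) = (-0.000060, -0.000017) ; Δ = (-0.000004, -0.000001)
  [+6]  conj(Y_{6,6})(Ω₁) = (0.011339, -0.000968) ; Y_{6,6}(Ω₂) = (-0.000002, 0.000001) ; Δ = (-0.000000, 0.000000)
Σ over m = (-0.273977, 0.000000); ×(4π/13) → (-0.264838, 0.000000). Real part: -0.264838

-0.264838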